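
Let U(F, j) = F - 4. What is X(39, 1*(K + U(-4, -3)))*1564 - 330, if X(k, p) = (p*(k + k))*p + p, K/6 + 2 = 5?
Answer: 12214510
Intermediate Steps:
U(F, j) = -4 + F
K = 18 (K = -12 + 6*5 = -12 + 30 = 18)
X(k, p) = p + 2*k*p² (X(k, p) = (p*(2*k))*p + p = (2*k*p)*p + p = 2*k*p² + p = p + 2*k*p²)
X(39, 1*(K + U(-4, -3)))*1564 - 330 = ((1*(18 + (-4 - 4)))*(1 + 2*39*(1*(18 + (-4 - 4)))))*1564 - 330 = ((1*(18 - 8))*(1 + 2*39*(1*(18 - 8))))*1564 - 330 = ((1*10)*(1 + 2*39*(1*10)))*1564 - 330 = (10*(1 + 2*39*10))*1564 - 330 = (10*(1 + 780))*1564 - 330 = (10*781)*1564 - 330 = 7810*1564 - 330 = 12214840 - 330 = 12214510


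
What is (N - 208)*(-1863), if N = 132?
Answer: 141588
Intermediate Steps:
(N - 208)*(-1863) = (132 - 208)*(-1863) = -76*(-1863) = 141588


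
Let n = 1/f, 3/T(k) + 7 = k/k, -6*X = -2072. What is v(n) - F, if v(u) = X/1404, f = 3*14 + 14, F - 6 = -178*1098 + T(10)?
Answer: 411593999/2106 ≈ 1.9544e+5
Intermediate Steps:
X = 1036/3 (X = -⅙*(-2072) = 1036/3 ≈ 345.33)
T(k) = -½ (T(k) = 3/(-7 + k/k) = 3/(-7 + 1) = 3/(-6) = 3*(-⅙) = -½)
F = -390877/2 (F = 6 + (-178*1098 - ½) = 6 + (-195444 - ½) = 6 - 390889/2 = -390877/2 ≈ -1.9544e+5)
f = 56 (f = 42 + 14 = 56)
n = 1/56 ≈ 0.017857
v(u) = 259/1053 (v(u) = (1036/3)/1404 = (1036/3)*(1/1404) = 259/1053)
v(n) - F = 259/1053 - 1*(-390877/2) = 259/1053 + 390877/2 = 411593999/2106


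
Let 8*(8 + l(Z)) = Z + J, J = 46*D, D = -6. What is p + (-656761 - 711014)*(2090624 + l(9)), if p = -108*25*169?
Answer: -22875576849675/8 ≈ -2.8594e+12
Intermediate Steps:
J = -276 (J = 46*(-6) = -276)
p = -456300 (p = -2700*169 = -456300)
l(Z) = -85/2 + Z/8 (l(Z) = -8 + (Z - 276)/8 = -8 + (-276 + Z)/8 = -8 + (-69/2 + Z/8) = -85/2 + Z/8)
p + (-656761 - 711014)*(2090624 + l(9)) = -456300 + (-656761 - 711014)*(2090624 + (-85/2 + (⅛)*9)) = -456300 - 1367775*(2090624 + (-85/2 + 9/8)) = -456300 - 1367775*(2090624 - 331/8) = -456300 - 1367775*16724661/8 = -456300 - 22875573199275/8 = -22875576849675/8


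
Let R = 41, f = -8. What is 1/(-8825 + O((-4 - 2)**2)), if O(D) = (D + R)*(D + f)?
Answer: -1/6669 ≈ -0.00014995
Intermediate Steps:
O(D) = (-8 + D)*(41 + D) (O(D) = (D + 41)*(D - 8) = (41 + D)*(-8 + D) = (-8 + D)*(41 + D))
1/(-8825 + O((-4 - 2)**2)) = 1/(-8825 + (-328 + ((-4 - 2)**2)**2 + 33*(-4 - 2)**2)) = 1/(-8825 + (-328 + ((-6)**2)**2 + 33*(-6)**2)) = 1/(-8825 + (-328 + 36**2 + 33*36)) = 1/(-8825 + (-328 + 1296 + 1188)) = 1/(-8825 + 2156) = 1/(-6669) = -1/6669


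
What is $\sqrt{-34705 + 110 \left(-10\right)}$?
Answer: $i \sqrt{35805} \approx 189.22 i$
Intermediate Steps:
$\sqrt{-34705 + 110 \left(-10\right)} = \sqrt{-34705 - 1100} = \sqrt{-35805} = i \sqrt{35805}$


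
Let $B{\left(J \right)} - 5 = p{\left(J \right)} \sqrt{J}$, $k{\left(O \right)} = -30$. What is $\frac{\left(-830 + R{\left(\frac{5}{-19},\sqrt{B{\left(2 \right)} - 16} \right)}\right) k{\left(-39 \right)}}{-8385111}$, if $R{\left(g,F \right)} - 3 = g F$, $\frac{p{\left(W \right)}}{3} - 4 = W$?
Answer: $- \frac{8270}{2795037} - \frac{50 \sqrt{-11 + 18 \sqrt{2}}}{53105703} \approx -0.0029624$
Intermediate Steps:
$p{\left(W \right)} = 12 + 3 W$
$B{\left(J \right)} = 5 + \sqrt{J} \left(12 + 3 J\right)$ ($B{\left(J \right)} = 5 + \left(12 + 3 J\right) \sqrt{J} = 5 + \sqrt{J} \left(12 + 3 J\right)$)
$R{\left(g,F \right)} = 3 + F g$ ($R{\left(g,F \right)} = 3 + g F = 3 + F g$)
$\frac{\left(-830 + R{\left(\frac{5}{-19},\sqrt{B{\left(2 \right)} - 16} \right)}\right) k{\left(-39 \right)}}{-8385111} = \frac{\left(-830 + \left(3 + \sqrt{\left(5 + 3 \sqrt{2} \left(4 + 2\right)\right) - 16} \frac{5}{-19}\right)\right) \left(-30\right)}{-8385111} = \left(-830 + \left(3 + \sqrt{\left(5 + 3 \sqrt{2} \cdot 6\right) - 16} \cdot 5 \left(- \frac{1}{19}\right)\right)\right) \left(-30\right) \left(- \frac{1}{8385111}\right) = \left(-830 + \left(3 + \sqrt{\left(5 + 18 \sqrt{2}\right) - 16} \left(- \frac{5}{19}\right)\right)\right) \left(-30\right) \left(- \frac{1}{8385111}\right) = \left(-830 + \left(3 + \sqrt{-11 + 18 \sqrt{2}} \left(- \frac{5}{19}\right)\right)\right) \left(-30\right) \left(- \frac{1}{8385111}\right) = \left(-830 + \left(3 - \frac{5 \sqrt{-11 + 18 \sqrt{2}}}{19}\right)\right) \left(-30\right) \left(- \frac{1}{8385111}\right) = \left(-827 - \frac{5 \sqrt{-11 + 18 \sqrt{2}}}{19}\right) \left(-30\right) \left(- \frac{1}{8385111}\right) = \left(24810 + \frac{150 \sqrt{-11 + 18 \sqrt{2}}}{19}\right) \left(- \frac{1}{8385111}\right) = - \frac{8270}{2795037} - \frac{50 \sqrt{-11 + 18 \sqrt{2}}}{53105703}$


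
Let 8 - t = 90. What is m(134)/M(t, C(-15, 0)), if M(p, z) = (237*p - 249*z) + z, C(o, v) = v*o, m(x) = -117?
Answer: 39/6478 ≈ 0.0060204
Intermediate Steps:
t = -82 (t = 8 - 1*90 = 8 - 90 = -82)
C(o, v) = o*v
M(p, z) = -248*z + 237*p (M(p, z) = (-249*z + 237*p) + z = -248*z + 237*p)
m(134)/M(t, C(-15, 0)) = -117/(-(-3720)*0 + 237*(-82)) = -117/(-248*0 - 19434) = -117/(0 - 19434) = -117/(-19434) = -117*(-1/19434) = 39/6478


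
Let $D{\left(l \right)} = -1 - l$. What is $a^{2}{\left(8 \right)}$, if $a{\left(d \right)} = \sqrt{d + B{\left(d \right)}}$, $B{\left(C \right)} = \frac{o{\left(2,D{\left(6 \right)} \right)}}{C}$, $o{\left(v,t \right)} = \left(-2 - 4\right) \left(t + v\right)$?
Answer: $\frac{47}{4} \approx 11.75$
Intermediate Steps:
$o{\left(v,t \right)} = - 6 t - 6 v$ ($o{\left(v,t \right)} = - 6 \left(t + v\right) = - 6 t - 6 v$)
$B{\left(C \right)} = \frac{30}{C}$ ($B{\left(C \right)} = \frac{- 6 \left(-1 - 6\right) - 12}{C} = \frac{\left(-6\right) \left(-7\right) - 12}{C} = \frac{42 - 12}{C} = \frac{30}{C}$)
$a{\left(d \right)} = \sqrt{d + \frac{30}{d}}$
$a^{2}{\left(8 \right)} = \left(\sqrt{8 + \frac{30}{8}}\right)^{2} = \left(\sqrt{8 + 30 \cdot \frac{1}{8}}\right)^{2} = \left(\sqrt{8 + \frac{15}{4}}\right)^{2} = \left(\sqrt{\frac{47}{4}}\right)^{2} = \left(\frac{\sqrt{47}}{2}\right)^{2} = \frac{47}{4}$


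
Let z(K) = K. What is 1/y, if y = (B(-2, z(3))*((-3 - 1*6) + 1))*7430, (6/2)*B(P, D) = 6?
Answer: -1/118880 ≈ -8.4119e-6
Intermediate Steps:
B(P, D) = 2 (B(P, D) = (1/3)*6 = 2)
y = -118880 (y = (2*((-3 - 1*6) + 1))*7430 = (2*((-3 - 6) + 1))*7430 = (2*(-9 + 1))*7430 = (2*(-8))*7430 = -16*7430 = -118880)
1/y = 1/(-118880) = -1/118880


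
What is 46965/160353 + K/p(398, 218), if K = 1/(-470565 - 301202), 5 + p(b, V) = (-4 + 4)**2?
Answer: 60410115376/206258589585 ≈ 0.29289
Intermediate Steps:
p(b, V) = -5 (p(b, V) = -5 + (-4 + 4)**2 = -5 + 0**2 = -5 + 0 = -5)
K = -1/771767 (K = 1/(-771767) = -1/771767 ≈ -1.2957e-6)
46965/160353 + K/p(398, 218) = 46965/160353 - 1/771767/(-5) = 46965*(1/160353) - 1/771767*(-1/5) = 15655/53451 + 1/3858835 = 60410115376/206258589585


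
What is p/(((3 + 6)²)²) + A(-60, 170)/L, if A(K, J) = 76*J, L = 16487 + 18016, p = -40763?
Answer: -440559223/75458061 ≈ -5.8385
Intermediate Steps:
L = 34503
p/(((3 + 6)²)²) + A(-60, 170)/L = -40763/(3 + 6)⁴ + (76*170)/34503 = -40763/((9²)²) + 12920*(1/34503) = -40763/(81²) + 12920/34503 = -40763/6561 + 12920/34503 = -440559223/75458061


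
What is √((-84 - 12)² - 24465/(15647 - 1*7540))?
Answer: √5004206349/737 ≈ 95.984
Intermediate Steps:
√((-84 - 12)² - 24465/(15647 - 1*7540)) = √((-96)² - 24465/(15647 - 7540)) = √(9216 - 24465/8107) = √(74689647/8107) = √5004206349/737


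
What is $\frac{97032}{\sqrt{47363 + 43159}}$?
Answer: $\frac{16172 \sqrt{10058}}{5029} \approx 322.51$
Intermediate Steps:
$\frac{97032}{\sqrt{47363 + 43159}} = \frac{97032}{\sqrt{90522}} = \frac{97032}{3 \sqrt{10058}} = 97032 \frac{\sqrt{10058}}{30174} = \frac{16172 \sqrt{10058}}{5029}$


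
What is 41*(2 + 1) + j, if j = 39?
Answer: 162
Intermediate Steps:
41*(2 + 1) + j = 41*(2 + 1) + 39 = 41*3 + 39 = 123 + 39 = 162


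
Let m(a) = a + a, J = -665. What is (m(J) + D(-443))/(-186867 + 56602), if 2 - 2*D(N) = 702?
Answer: 336/26053 ≈ 0.012897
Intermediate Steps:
D(N) = -350 (D(N) = 1 - 1/2*702 = 1 - 351 = -350)
m(a) = 2*a
(m(J) + D(-443))/(-186867 + 56602) = (2*(-665) - 350)/(-186867 + 56602) = (-1330 - 350)/(-130265) = -1680*(-1/130265) = 336/26053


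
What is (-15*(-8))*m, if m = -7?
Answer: -840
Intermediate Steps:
(-15*(-8))*m = -15*(-8)*(-7) = 120*(-7) = -840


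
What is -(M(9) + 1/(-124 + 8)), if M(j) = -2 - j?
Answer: 1277/116 ≈ 11.009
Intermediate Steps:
-(M(9) + 1/(-124 + 8)) = -((-2 - 1*9) + 1/(-124 + 8)) = -((-2 - 9) + 1/(-116)) = -(-11 - 1/116) = -1*(-1277/116) = 1277/116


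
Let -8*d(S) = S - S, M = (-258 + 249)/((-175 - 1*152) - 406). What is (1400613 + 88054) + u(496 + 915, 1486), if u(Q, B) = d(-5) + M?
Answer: 1091192920/733 ≈ 1.4887e+6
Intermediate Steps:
M = 9/733 (M = -9/((-175 - 152) - 406) = -9/(-327 - 406) = -9/(-733) = -9*(-1/733) = 9/733 ≈ 0.012278)
d(S) = 0 (d(S) = -(S - S)/8 = -⅛*0 = 0)
u(Q, B) = 9/733 (u(Q, B) = 0 + 9/733 = 9/733)
(1400613 + 88054) + u(496 + 915, 1486) = (1400613 + 88054) + 9/733 = 1488667 + 9/733 = 1091192920/733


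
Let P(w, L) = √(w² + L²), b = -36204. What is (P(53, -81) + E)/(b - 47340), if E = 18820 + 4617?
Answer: -23437/83544 - √9370/83544 ≈ -0.28169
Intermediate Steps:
E = 23437
P(w, L) = √(L² + w²)
(P(53, -81) + E)/(b - 47340) = (√((-81)² + 53²) + 23437)/(-36204 - 47340) = (√(6561 + 2809) + 23437)/(-83544) = (√9370 + 23437)*(-1/83544) = (23437 + √9370)*(-1/83544) = -23437/83544 - √9370/83544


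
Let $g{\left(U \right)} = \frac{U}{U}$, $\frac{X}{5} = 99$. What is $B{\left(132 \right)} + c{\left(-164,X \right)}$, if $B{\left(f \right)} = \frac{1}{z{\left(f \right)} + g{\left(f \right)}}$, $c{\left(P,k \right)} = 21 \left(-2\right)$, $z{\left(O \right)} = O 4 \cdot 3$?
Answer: $- \frac{66569}{1585} \approx -41.999$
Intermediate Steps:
$z{\left(O \right)} = 12 O$ ($z{\left(O \right)} = 4 O 3 = 12 O$)
$X = 495$ ($X = 5 \cdot 99 = 495$)
$g{\left(U \right)} = 1$
$c{\left(P,k \right)} = -42$
$B{\left(f \right)} = \frac{1}{1 + 12 f}$ ($B{\left(f \right)} = \frac{1}{12 f + 1} = \frac{1}{1 + 12 f}$)
$B{\left(132 \right)} + c{\left(-164,X \right)} = \frac{1}{1 + 12 \cdot 132} - 42 = \frac{1}{1 + 1584} - 42 = \frac{1}{1585} - 42 = - \frac{66569}{1585}$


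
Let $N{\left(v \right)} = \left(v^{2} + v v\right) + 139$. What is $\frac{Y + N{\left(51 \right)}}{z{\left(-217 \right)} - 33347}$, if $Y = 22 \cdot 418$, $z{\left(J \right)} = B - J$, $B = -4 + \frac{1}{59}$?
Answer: $- \frac{857683}{1954905} \approx -0.43873$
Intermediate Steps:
$B = - \frac{235}{59}$ ($B = -4 + \frac{1}{59} = - \frac{235}{59} \approx -3.9831$)
$N{\left(v \right)} = 139 + 2 v^{2}$ ($N{\left(v \right)} = \left(v^{2} + v^{2}\right) + 139 = 2 v^{2} + 139 = 139 + 2 v^{2}$)
$z{\left(J \right)} = - \frac{235}{59} - J$
$Y = 9196$
$\frac{Y + N{\left(51 \right)}}{z{\left(-217 \right)} - 33347} = \frac{9196 + \left(139 + 2 \cdot 51^{2}\right)}{\left(- \frac{235}{59} - -217\right) - 33347} = \frac{9196 + \left(139 + 2 \cdot 2601\right)}{\left(- \frac{235}{59} + 217\right) - 33347} = \frac{9196 + \left(139 + 5202\right)}{\frac{12568}{59} - 33347} = \frac{9196 + 5341}{- \frac{1954905}{59}} = 14537 \left(- \frac{59}{1954905}\right) = - \frac{857683}{1954905}$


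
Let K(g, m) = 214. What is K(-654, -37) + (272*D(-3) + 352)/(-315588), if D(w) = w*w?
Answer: 2411894/11271 ≈ 213.99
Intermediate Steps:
D(w) = w**2
K(-654, -37) + (272*D(-3) + 352)/(-315588) = 214 + (272*(-3)**2 + 352)/(-315588) = 214 + (272*9 + 352)*(-1/315588) = 214 + (2448 + 352)*(-1/315588) = 214 + 2800*(-1/315588) = 214 - 100/11271 = 2411894/11271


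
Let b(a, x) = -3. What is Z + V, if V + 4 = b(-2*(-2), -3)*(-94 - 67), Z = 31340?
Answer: 31819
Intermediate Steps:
V = 479 (V = -4 - 3*(-94 - 67) = -4 - 3*(-161) = -4 + 483 = 479)
Z + V = 31340 + 479 = 31819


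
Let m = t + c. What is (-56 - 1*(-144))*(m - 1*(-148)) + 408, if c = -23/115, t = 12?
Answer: 72352/5 ≈ 14470.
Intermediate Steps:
c = -⅕ (c = -23*1/115 = -⅕ ≈ -0.20000)
m = 59/5 (m = 12 - ⅕ = 59/5 ≈ 11.800)
(-56 - 1*(-144))*(m - 1*(-148)) + 408 = (-56 - 1*(-144))*(59/5 - 1*(-148)) + 408 = (-56 + 144)*(59/5 + 148) + 408 = 88*(799/5) + 408 = 70312/5 + 408 = 72352/5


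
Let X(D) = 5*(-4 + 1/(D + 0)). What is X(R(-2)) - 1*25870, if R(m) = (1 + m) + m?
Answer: -77675/3 ≈ -25892.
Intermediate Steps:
R(m) = 1 + 2*m
X(D) = -20 + 5/D (X(D) = 5*(-4 + 1/D) = -20 + 5/D)
X(R(-2)) - 1*25870 = (-20 + 5/(1 + 2*(-2))) - 1*25870 = (-20 + 5/(1 - 4)) - 25870 = (-20 + 5/(-3)) - 25870 = (-20 + 5*(-⅓)) - 25870 = (-20 - 5/3) - 25870 = -65/3 - 25870 = -77675/3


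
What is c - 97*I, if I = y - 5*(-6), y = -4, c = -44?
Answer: -2566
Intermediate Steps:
I = 26 (I = -4 - 5*(-6) = -4 + 30 = 26)
c - 97*I = -44 - 97*26 = -44 - 2522 = -2566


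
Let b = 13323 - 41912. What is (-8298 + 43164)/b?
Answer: -34866/28589 ≈ -1.2196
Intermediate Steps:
b = -28589
(-8298 + 43164)/b = (-8298 + 43164)/(-28589) = 34866*(-1/28589) = -34866/28589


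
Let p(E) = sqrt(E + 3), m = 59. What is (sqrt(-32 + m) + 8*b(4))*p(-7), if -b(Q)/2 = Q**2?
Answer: I*(-512 + 6*sqrt(3)) ≈ -501.61*I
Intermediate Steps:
p(E) = sqrt(3 + E)
b(Q) = -2*Q**2
(sqrt(-32 + m) + 8*b(4))*p(-7) = (sqrt(-32 + 59) + 8*(-2*4**2))*sqrt(3 - 7) = (sqrt(27) + 8*(-2*16))*sqrt(-4) = (3*sqrt(3) + 8*(-32))*(2*I) = (3*sqrt(3) - 256)*(2*I) = (-256 + 3*sqrt(3))*(2*I) = 2*I*(-256 + 3*sqrt(3))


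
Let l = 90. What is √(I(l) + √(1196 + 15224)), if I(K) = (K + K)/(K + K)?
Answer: √(1 + 2*√4105) ≈ 11.364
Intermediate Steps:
I(K) = 1 (I(K) = (2*K)/((2*K)) = (2*K)*(1/(2*K)) = 1)
√(I(l) + √(1196 + 15224)) = √(1 + √(1196 + 15224)) = √(1 + √16420) = √(1 + 2*√4105)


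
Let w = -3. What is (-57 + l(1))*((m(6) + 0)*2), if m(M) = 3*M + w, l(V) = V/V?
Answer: -1680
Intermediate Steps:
l(V) = 1
m(M) = -3 + 3*M (m(M) = 3*M - 3 = -3 + 3*M)
(-57 + l(1))*((m(6) + 0)*2) = (-57 + 1)*(((-3 + 3*6) + 0)*2) = -56*((-3 + 18) + 0)*2 = -56*(15 + 0)*2 = -840*2 = -56*30 = -1680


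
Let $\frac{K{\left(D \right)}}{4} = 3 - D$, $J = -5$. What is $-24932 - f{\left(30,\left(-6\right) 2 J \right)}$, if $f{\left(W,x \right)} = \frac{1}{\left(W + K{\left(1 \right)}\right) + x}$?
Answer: $- \frac{2443337}{98} \approx -24932.0$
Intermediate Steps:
$K{\left(D \right)} = 12 - 4 D$ ($K{\left(D \right)} = 4 \left(3 - D\right) = 12 - 4 D$)
$f{\left(W,x \right)} = \frac{1}{8 + W + x}$ ($f{\left(W,x \right)} = \frac{1}{\left(W + \left(12 - 4\right)\right) + x} = \frac{1}{\left(W + 8\right) + x} = \frac{1}{\left(8 + W\right) + x} = \frac{1}{8 + W + x}$)
$-24932 - f{\left(30,\left(-6\right) 2 J \right)} = -24932 - \frac{1}{8 + 30 + \left(-6\right) 2 \left(-5\right)} = -24932 - \frac{1}{8 + 30 - -60} = -24932 - \frac{1}{8 + 30 + 60} = -24932 - \frac{1}{98} = - \frac{2443337}{98}$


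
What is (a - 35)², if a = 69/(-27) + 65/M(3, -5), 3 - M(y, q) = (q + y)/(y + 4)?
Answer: 13535041/42849 ≈ 315.88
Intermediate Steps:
M(y, q) = 3 - (q + y)/(4 + y) (M(y, q) = 3 - (q + y)/(y + 4) = 3 - (q + y)/(4 + y))
a = 3566/207 (a = 69/(-27) + 65/(((12 - 1*(-5) + 2*3)/(4 + 3))) = 69*(-1/27) + 65/(((12 + 5 + 6)/7)) = -23/9 + 65/(((⅐)*23)) = -23/9 + 65/(23/7) = -23/9 + 65*(7/23) = -23/9 + 455/23 = 3566/207 ≈ 17.227)
(a - 35)² = (3566/207 - 35)² = (-3679/207)² = 13535041/42849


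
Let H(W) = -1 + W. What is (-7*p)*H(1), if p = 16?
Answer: 0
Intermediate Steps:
(-7*p)*H(1) = (-7*16)*(-1 + 1) = -112*0 = 0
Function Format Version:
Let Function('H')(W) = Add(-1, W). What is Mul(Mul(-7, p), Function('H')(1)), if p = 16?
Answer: 0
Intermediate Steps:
Mul(Mul(-7, p), Function('H')(1)) = Mul(Mul(-7, 16), Add(-1, 1)) = Mul(-112, 0) = 0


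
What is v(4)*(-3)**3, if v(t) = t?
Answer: -108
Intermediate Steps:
v(4)*(-3)**3 = 4*(-3)**3 = 4*(-27) = -108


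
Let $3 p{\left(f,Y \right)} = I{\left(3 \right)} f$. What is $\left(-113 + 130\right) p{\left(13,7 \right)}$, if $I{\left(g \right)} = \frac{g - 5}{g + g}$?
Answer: $- \frac{221}{9} \approx -24.556$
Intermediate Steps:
$I{\left(g \right)} = \frac{-5 + g}{2 g}$
$p{\left(f,Y \right)} = - \frac{f}{9}$ ($p{\left(f,Y \right)} = \frac{\frac{-5 + 3}{2 \cdot 3} f}{3} = \frac{\frac{1}{2} \cdot \frac{1}{3} \left(-2\right) f}{3} = \frac{\left(- \frac{1}{3}\right) f}{3} = - \frac{f}{9}$)
$\left(-113 + 130\right) p{\left(13,7 \right)} = \left(-113 + 130\right) \left(\left(- \frac{1}{9}\right) 13\right) = 17 \left(- \frac{13}{9}\right) = - \frac{221}{9}$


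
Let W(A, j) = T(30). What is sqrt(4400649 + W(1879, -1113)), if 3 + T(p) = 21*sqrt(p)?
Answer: sqrt(4400646 + 21*sqrt(30)) ≈ 2097.8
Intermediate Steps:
T(p) = -3 + 21*sqrt(p)
W(A, j) = -3 + 21*sqrt(30)
sqrt(4400649 + W(1879, -1113)) = sqrt(4400649 + (-3 + 21*sqrt(30))) = sqrt(4400646 + 21*sqrt(30))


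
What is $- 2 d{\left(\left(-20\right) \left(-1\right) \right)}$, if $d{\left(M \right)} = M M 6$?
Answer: $-4800$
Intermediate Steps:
$d{\left(M \right)} = 6 M^{2}$ ($d{\left(M \right)} = M^{2} \cdot 6 = 6 M^{2}$)
$- 2 d{\left(\left(-20\right) \left(-1\right) \right)} = - 2 \cdot 6 \left(\left(-20\right) \left(-1\right)\right)^{2} = - 2 \cdot 6 \cdot 20^{2} = - 2 \cdot 6 \cdot 400 = \left(-2\right) 2400 = -4800$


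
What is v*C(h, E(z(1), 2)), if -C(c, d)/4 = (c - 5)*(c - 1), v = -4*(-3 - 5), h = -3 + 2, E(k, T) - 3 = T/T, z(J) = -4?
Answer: -1536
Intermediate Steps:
E(k, T) = 4 (E(k, T) = 3 + T/T = 3 + 1 = 4)
h = -1
v = 32 (v = -4*(-8) = 32)
C(c, d) = -4*(-1 + c)*(-5 + c) (C(c, d) = -4*(c - 5)*(c - 1) = -4*(-5 + c)*(-1 + c) = -4*(-1 + c)*(-5 + c))
v*C(h, E(z(1), 2)) = 32*(-20 - 4*(-1)**2 + 24*(-1)) = 32*(-20 - 4*1 - 24) = 32*(-20 - 4 - 24) = 32*(-48) = -1536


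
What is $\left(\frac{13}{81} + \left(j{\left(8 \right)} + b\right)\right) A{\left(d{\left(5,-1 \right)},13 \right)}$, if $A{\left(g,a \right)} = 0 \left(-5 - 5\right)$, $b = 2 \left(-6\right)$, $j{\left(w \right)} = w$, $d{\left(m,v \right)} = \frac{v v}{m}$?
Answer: $0$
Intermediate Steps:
$d{\left(m,v \right)} = \frac{v^{2}}{m}$
$b = -12$
$A{\left(g,a \right)} = 0$ ($A{\left(g,a \right)} = 0 \left(-10\right) = 0$)
$\left(\frac{13}{81} + \left(j{\left(8 \right)} + b\right)\right) A{\left(d{\left(5,-1 \right)},13 \right)} = \left(\frac{13}{81} + \left(8 - 12\right)\right) 0 = \left(13 \cdot \frac{1}{81} - 4\right) 0 = \left(\frac{13}{81} - 4\right) 0 = \left(- \frac{311}{81}\right) 0 = 0$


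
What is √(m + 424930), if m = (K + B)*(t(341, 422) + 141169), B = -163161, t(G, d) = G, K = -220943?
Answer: I*√54354132110 ≈ 2.3314e+5*I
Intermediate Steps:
m = -54354557040 (m = (-220943 - 163161)*(341 + 141169) = -384104*141510 = -54354557040)
√(m + 424930) = √(-54354557040 + 424930) = √(-54354132110) = I*√54354132110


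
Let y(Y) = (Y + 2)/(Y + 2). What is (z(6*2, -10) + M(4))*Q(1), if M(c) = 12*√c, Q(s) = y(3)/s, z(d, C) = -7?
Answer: 17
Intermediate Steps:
y(Y) = 1 (y(Y) = (2 + Y)/(2 + Y) = 1)
Q(s) = 1/s
(z(6*2, -10) + M(4))*Q(1) = (-7 + 12*√4)/1 = (-7 + 12*2)*1 = (-7 + 24)*1 = 17*1 = 17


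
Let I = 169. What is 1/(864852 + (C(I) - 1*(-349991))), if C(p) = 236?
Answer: 1/1215079 ≈ 8.2299e-7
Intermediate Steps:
1/(864852 + (C(I) - 1*(-349991))) = 1/(864852 + (236 - 1*(-349991))) = 1/(864852 + (236 + 349991)) = 1/(864852 + 350227) = 1/1215079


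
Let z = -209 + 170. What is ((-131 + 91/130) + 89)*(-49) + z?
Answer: 19847/10 ≈ 1984.7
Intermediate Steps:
z = -39
((-131 + 91/130) + 89)*(-49) + z = ((-131 + 91/130) + 89)*(-49) - 39 = ((-131 + 91*(1/130)) + 89)*(-49) - 39 = ((-131 + 7/10) + 89)*(-49) - 39 = (-1303/10 + 89)*(-49) - 39 = -413/10*(-49) - 39 = 20237/10 - 39 = 19847/10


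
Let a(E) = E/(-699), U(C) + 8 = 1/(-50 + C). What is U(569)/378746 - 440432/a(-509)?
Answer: -60516172757887291/100053709566 ≈ -6.0484e+5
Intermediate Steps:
U(C) = -8 + 1/(-50 + C)
a(E) = -E/699 (a(E) = E*(-1/699) = -E/699)
U(569)/378746 - 440432/a(-509) = ((401 - 8*569)/(-50 + 569))/378746 - 440432/((-1/699*(-509))) = ((401 - 4552)/519)*(1/378746) - 440432/509/699 = ((1/519)*(-4151))*(1/378746) - 440432*699/509 = -4151/519*1/378746 - 307861968/509 = -4151/196569174 - 307861968/509 = -60516172757887291/100053709566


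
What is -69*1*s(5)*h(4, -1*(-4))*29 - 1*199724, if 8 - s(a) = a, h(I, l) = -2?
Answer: -187718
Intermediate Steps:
s(a) = 8 - a
-69*1*s(5)*h(4, -1*(-4))*29 - 1*199724 = -69*1*(8 - 1*5)*(-2)*29 - 1*199724 = -69*1*(8 - 5)*(-2)*29 - 199724 = -69*1*3*(-2)*29 - 199724 = -207*(-2)*29 - 199724 = -69*(-6)*29 - 199724 = 414*29 - 199724 = 12006 - 199724 = -187718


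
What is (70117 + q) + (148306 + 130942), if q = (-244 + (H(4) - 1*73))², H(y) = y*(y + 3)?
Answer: 432886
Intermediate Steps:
H(y) = y*(3 + y)
q = 83521 (q = (-244 + (4*(3 + 4) - 1*73))² = (-244 + (4*7 - 73))² = (-244 + (28 - 73))² = (-244 - 45)² = (-289)² = 83521)
(70117 + q) + (148306 + 130942) = (70117 + 83521) + (148306 + 130942) = 153638 + 279248 = 432886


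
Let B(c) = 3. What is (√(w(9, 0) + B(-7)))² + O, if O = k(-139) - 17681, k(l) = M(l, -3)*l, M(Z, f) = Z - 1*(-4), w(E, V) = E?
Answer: 1096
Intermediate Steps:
M(Z, f) = 4 + Z (M(Z, f) = Z + 4 = 4 + Z)
k(l) = l*(4 + l) (k(l) = (4 + l)*l = l*(4 + l))
O = 1084 (O = -139*(4 - 139) - 17681 = -139*(-135) - 17681 = 18765 - 17681 = 1084)
(√(w(9, 0) + B(-7)))² + O = (√(9 + 3))² + 1084 = (√12)² + 1084 = (2*√3)² + 1084 = 12 + 1084 = 1096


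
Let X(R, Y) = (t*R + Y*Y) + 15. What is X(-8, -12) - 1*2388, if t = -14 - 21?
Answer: -1949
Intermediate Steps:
t = -35
X(R, Y) = 15 + Y**2 - 35*R (X(R, Y) = (-35*R + Y*Y) + 15 = (-35*R + Y**2) + 15 = (Y**2 - 35*R) + 15 = 15 + Y**2 - 35*R)
X(-8, -12) - 1*2388 = (15 + (-12)**2 - 35*(-8)) - 1*2388 = (15 + 144 + 280) - 2388 = 439 - 2388 = -1949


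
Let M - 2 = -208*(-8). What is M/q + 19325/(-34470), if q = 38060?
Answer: -16952062/32798205 ≈ -0.51686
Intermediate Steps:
M = 1666 (M = 2 - 208*(-8) = 2 + 1664 = 1666)
M/q + 19325/(-34470) = 1666/38060 + 19325/(-34470) = 1666*(1/38060) + 19325*(-1/34470) = 833/19030 - 3865/6894 = -16952062/32798205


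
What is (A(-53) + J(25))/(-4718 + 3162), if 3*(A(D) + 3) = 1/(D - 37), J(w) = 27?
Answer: -6479/420120 ≈ -0.015422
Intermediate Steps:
A(D) = -3 + 1/(3*(-37 + D)) (A(D) = -3 + 1/(3*(D - 37)) = -3 + 1/(3*(-37 + D)))
(A(-53) + J(25))/(-4718 + 3162) = ((334 - 9*(-53))/(3*(-37 - 53)) + 27)/(-4718 + 3162) = ((⅓)*(334 + 477)/(-90) + 27)/(-1556) = ((⅓)*(-1/90)*811 + 27)*(-1/1556) = (-811/270 + 27)*(-1/1556) = (6479/270)*(-1/1556) = -6479/420120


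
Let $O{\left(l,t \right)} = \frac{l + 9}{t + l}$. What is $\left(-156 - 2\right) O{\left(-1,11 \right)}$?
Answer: $- \frac{632}{5} \approx -126.4$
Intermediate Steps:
$O{\left(l,t \right)} = \frac{9 + l}{l + t}$
$\left(-156 - 2\right) O{\left(-1,11 \right)} = \left(-156 - 2\right) \frac{9 - 1}{-1 + 11} = - 158 \cdot \frac{1}{10} \cdot 8 = \left(-158\right) \frac{4}{5} = - \frac{632}{5}$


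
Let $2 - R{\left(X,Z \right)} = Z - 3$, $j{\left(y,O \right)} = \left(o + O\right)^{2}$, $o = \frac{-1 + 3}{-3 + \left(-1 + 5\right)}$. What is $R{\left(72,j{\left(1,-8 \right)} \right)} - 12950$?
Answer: $-12981$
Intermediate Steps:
$o = 2$ ($o = \frac{2}{-3 + 4} = \frac{2}{1} = 2 \cdot 1 = 2$)
$j{\left(y,O \right)} = \left(2 + O\right)^{2}$
$R{\left(X,Z \right)} = 5 - Z$ ($R{\left(X,Z \right)} = 2 - \left(Z - 3\right) = 2 - \left(-3 + Z\right) = 5 - Z$)
$R{\left(72,j{\left(1,-8 \right)} \right)} - 12950 = \left(5 - \left(2 - 8\right)^{2}\right) - 12950 = \left(5 - \left(-6\right)^{2}\right) - 12950 = \left(5 - 36\right) - 12950 = -31 - 12950 = -12981$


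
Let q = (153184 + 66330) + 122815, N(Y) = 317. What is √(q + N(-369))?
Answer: √342646 ≈ 585.36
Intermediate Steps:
q = 342329 (q = 219514 + 122815 = 342329)
√(q + N(-369)) = √(342329 + 317) = √342646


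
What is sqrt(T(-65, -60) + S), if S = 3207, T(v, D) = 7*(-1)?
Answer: 40*sqrt(2) ≈ 56.569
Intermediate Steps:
T(v, D) = -7
sqrt(T(-65, -60) + S) = sqrt(-7 + 3207) = sqrt(3200) = 40*sqrt(2)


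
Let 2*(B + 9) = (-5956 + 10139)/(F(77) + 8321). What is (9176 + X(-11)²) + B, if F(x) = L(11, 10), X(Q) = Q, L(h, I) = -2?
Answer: 3288041/354 ≈ 9288.3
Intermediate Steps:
F(x) = -2
B = -3097/354 (B = -9 + ((-5956 + 10139)/(-2 + 8321))/2 = -9 + (4183/8319)/2 = -9 + (4183*(1/8319))/2 = -9 + (½)*(89/177) = -9 + 89/354 = -3097/354 ≈ -8.7486)
(9176 + X(-11)²) + B = (9176 + (-11)²) - 3097/354 = (9176 + 121) - 3097/354 = 9297 - 3097/354 = 3288041/354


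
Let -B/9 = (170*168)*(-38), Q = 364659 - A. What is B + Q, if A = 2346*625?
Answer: 8665929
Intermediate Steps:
A = 1466250
Q = -1101591 (Q = 364659 - 1*1466250 = 364659 - 1466250 = -1101591)
B = 9767520 (B = -9*170*168*(-38) = -257040*(-38) = -9*(-1085280) = 9767520)
B + Q = 9767520 - 1101591 = 8665929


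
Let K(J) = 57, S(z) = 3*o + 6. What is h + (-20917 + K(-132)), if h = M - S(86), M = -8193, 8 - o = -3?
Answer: -29092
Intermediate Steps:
o = 11 (o = 8 - 1*(-3) = 8 + 3 = 11)
S(z) = 39 (S(z) = 3*11 + 6 = 33 + 6 = 39)
h = -8232 (h = -8193 - 1*39 = -8193 - 39 = -8232)
h + (-20917 + K(-132)) = -8232 + (-20917 + 57) = -8232 - 20860 = -29092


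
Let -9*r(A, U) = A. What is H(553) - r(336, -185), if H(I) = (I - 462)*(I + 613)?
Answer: 318430/3 ≈ 1.0614e+5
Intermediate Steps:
r(A, U) = -A/9
H(I) = (-462 + I)*(613 + I)
H(553) - r(336, -185) = (-283206 + 553² + 151*553) - (-1)*336/9 = (-283206 + 305809 + 83503) - 1*(-112/3) = 106106 + 112/3 = 318430/3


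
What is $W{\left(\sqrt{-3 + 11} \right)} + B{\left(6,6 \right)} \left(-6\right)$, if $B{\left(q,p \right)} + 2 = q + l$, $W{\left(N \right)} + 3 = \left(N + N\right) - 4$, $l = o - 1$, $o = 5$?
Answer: $-55 + 4 \sqrt{2} \approx -49.343$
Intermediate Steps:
$l = 4$ ($l = 5 - 1 = 4$)
$W{\left(N \right)} = -7 + 2 N$ ($W{\left(N \right)} = -3 + \left(\left(N + N\right) - 4\right) = -3 + \left(2 N - 4\right) = -3 + \left(-4 + 2 N\right) = -7 + 2 N$)
$B{\left(q,p \right)} = 2 + q$ ($B{\left(q,p \right)} = -2 + \left(q + 4\right) = -2 + \left(4 + q\right) = 2 + q$)
$W{\left(\sqrt{-3 + 11} \right)} + B{\left(6,6 \right)} \left(-6\right) = \left(-7 + 2 \sqrt{-3 + 11}\right) + \left(2 + 6\right) \left(-6\right) = \left(-7 + 2 \sqrt{8}\right) + 8 \left(-6\right) = \left(-7 + 2 \cdot 2 \sqrt{2}\right) - 48 = \left(-7 + 4 \sqrt{2}\right) - 48 = -55 + 4 \sqrt{2}$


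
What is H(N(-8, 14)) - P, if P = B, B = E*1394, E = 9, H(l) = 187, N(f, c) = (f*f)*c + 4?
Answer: -12359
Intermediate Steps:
N(f, c) = 4 + c*f**2 (N(f, c) = f**2*c + 4 = c*f**2 + 4 = 4 + c*f**2)
B = 12546 (B = 9*1394 = 12546)
P = 12546
H(N(-8, 14)) - P = 187 - 1*12546 = 187 - 12546 = -12359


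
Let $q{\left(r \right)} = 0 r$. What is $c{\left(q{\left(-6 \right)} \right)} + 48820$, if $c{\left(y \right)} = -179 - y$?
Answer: $48641$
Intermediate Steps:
$q{\left(r \right)} = 0$
$c{\left(q{\left(-6 \right)} \right)} + 48820 = \left(-179 - 0\right) + 48820 = \left(-179 + 0\right) + 48820 = -179 + 48820 = 48641$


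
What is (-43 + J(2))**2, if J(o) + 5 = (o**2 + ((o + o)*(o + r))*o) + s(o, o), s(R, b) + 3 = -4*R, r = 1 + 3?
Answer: 49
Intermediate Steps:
r = 4
s(R, b) = -3 - 4*R
J(o) = -8 + o**2 - 4*o + 2*o**2*(4 + o) (J(o) = -5 + ((o**2 + ((o + o)*(o + 4))*o) + (-3 - 4*o)) = -5 + ((o**2 + ((2*o)*(4 + o))*o) + (-3 - 4*o)) = -5 + ((o**2 + (2*o*(4 + o))*o) + (-3 - 4*o)) = -5 + ((o**2 + 2*o**2*(4 + o)) + (-3 - 4*o)) = -5 + (-3 + o**2 - 4*o + 2*o**2*(4 + o)) = -8 + o**2 - 4*o + 2*o**2*(4 + o))
(-43 + J(2))**2 = (-43 + (-8 - 4*2 + 2*2**3 + 9*2**2))**2 = (-43 + (-8 - 8 + 2*8 + 9*4))**2 = (-43 + (-8 - 8 + 16 + 36))**2 = (-43 + 36)**2 = (-7)**2 = 49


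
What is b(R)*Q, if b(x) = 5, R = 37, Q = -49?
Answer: -245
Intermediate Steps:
b(R)*Q = 5*(-49) = -245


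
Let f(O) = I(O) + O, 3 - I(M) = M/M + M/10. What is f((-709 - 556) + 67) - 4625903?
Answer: -23134896/5 ≈ -4.6270e+6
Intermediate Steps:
I(M) = 2 - M/10 (I(M) = 3 - (M/M + M/10) = 3 - (1 + M*(⅒)) = 3 - (1 + M/10) = 3 + (-1 - M/10) = 2 - M/10)
f(O) = 2 + 9*O/10 (f(O) = (2 - O/10) + O = 2 + 9*O/10)
f((-709 - 556) + 67) - 4625903 = (2 + 9*((-709 - 556) + 67)/10) - 4625903 = (2 + 9*(-1265 + 67)/10) - 4625903 = (2 + (9/10)*(-1198)) - 4625903 = (2 - 5391/5) - 4625903 = -5381/5 - 4625903 = -23134896/5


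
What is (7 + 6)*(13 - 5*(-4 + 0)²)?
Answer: -871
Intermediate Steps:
(7 + 6)*(13 - 5*(-4 + 0)²) = 13*(13 - 5*(-4)²) = 13*(13 - 5*16) = 13*(13 - 80) = 13*(-67) = -871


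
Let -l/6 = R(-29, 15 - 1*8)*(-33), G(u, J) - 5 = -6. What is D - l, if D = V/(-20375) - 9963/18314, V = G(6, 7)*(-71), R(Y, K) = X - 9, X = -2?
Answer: 812511503081/373147750 ≈ 2177.5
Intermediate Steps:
G(u, J) = -1 (G(u, J) = 5 - 6 = -1)
R(Y, K) = -11 (R(Y, K) = -2 - 9 = -11)
V = 71 (V = -1*(-71) = 71)
D = -204296419/373147750 (D = 71/(-20375) - 9963/18314 = 71*(-1/20375) - 9963*1/18314 = -71/20375 - 9963/18314 = -204296419/373147750 ≈ -0.54749)
l = -2178 (l = -(-66)*(-33) = -6*363 = -2178)
D - l = -204296419/373147750 - 1*(-2178) = -204296419/373147750 + 2178 = 812511503081/373147750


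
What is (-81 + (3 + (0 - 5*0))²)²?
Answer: 5184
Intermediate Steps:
(-81 + (3 + (0 - 5*0))²)² = (-81 + (3 + (0 + 0))²)² = (-81 + (3 + 0)²)² = (-81 + 3²)² = (-81 + 9)² = (-72)² = 5184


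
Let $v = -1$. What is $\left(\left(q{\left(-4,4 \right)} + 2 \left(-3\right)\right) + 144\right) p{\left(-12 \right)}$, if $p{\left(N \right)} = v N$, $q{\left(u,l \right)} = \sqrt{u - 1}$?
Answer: $1656 + 12 i \sqrt{5} \approx 1656.0 + 26.833 i$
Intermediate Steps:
$q{\left(u,l \right)} = \sqrt{-1 + u}$
$p{\left(N \right)} = - N$
$\left(\left(q{\left(-4,4 \right)} + 2 \left(-3\right)\right) + 144\right) p{\left(-12 \right)} = \left(\left(\sqrt{-1 - 4} + 2 \left(-3\right)\right) + 144\right) \left(\left(-1\right) \left(-12\right)\right) = \left(\left(\sqrt{-5} - 6\right) + 144\right) 12 = \left(\left(i \sqrt{5} - 6\right) + 144\right) 12 = \left(\left(-6 + i \sqrt{5}\right) + 144\right) 12 = \left(138 + i \sqrt{5}\right) 12 = 1656 + 12 i \sqrt{5}$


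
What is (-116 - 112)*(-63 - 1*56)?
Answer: 27132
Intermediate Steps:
(-116 - 112)*(-63 - 1*56) = -228*(-63 - 56) = -228*(-119) = 27132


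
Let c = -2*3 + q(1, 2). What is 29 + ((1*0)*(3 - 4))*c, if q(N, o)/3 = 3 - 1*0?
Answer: 29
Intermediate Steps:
q(N, o) = 9 (q(N, o) = 3*(3 - 1*0) = 3*(3 + 0) = 3*3 = 9)
c = 3 (c = -2*3 + 9 = -6 + 9 = 3)
29 + ((1*0)*(3 - 4))*c = 29 + ((1*0)*(3 - 4))*3 = 29 + (0*(-1))*3 = 29 + 0*3 = 29 + 0 = 29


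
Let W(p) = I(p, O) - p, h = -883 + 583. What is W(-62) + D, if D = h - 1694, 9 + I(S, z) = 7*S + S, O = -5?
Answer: -2437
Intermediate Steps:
h = -300
I(S, z) = -9 + 8*S (I(S, z) = -9 + (7*S + S) = -9 + 8*S)
W(p) = -9 + 7*p (W(p) = (-9 + 8*p) - p = -9 + 7*p)
D = -1994 (D = -300 - 1694 = -1994)
W(-62) + D = (-9 + 7*(-62)) - 1994 = (-9 - 434) - 1994 = -443 - 1994 = -2437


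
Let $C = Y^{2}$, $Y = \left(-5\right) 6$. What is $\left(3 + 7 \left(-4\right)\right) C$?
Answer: $-22500$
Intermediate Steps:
$Y = -30$
$C = 900$ ($C = \left(-30\right)^{2} = 900$)
$\left(3 + 7 \left(-4\right)\right) C = \left(3 + 7 \left(-4\right)\right) 900 = \left(3 - 28\right) 900 = \left(-25\right) 900 = -22500$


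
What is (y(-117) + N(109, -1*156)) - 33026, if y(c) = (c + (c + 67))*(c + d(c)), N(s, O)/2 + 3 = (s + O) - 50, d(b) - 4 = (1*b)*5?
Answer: 83340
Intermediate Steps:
d(b) = 4 + 5*b (d(b) = 4 + (1*b)*5 = 4 + b*5 = 4 + 5*b)
N(s, O) = -106 + 2*O + 2*s (N(s, O) = -6 + 2*((s + O) - 50) = -6 + 2*((O + s) - 50) = -6 + 2*(-50 + O + s) = -6 + (-100 + 2*O + 2*s) = -106 + 2*O + 2*s)
y(c) = (4 + 6*c)*(67 + 2*c) (y(c) = (c + (c + 67))*(c + (4 + 5*c)) = (c + (67 + c))*(4 + 6*c) = (67 + 2*c)*(4 + 6*c) = (4 + 6*c)*(67 + 2*c))
(y(-117) + N(109, -1*156)) - 33026 = ((268 + 12*(-117)² + 410*(-117)) + (-106 + 2*(-1*156) + 2*109)) - 33026 = ((268 + 12*13689 - 47970) + (-106 + 2*(-156) + 218)) - 33026 = ((268 + 164268 - 47970) + (-106 - 312 + 218)) - 33026 = (116566 - 200) - 33026 = 116366 - 33026 = 83340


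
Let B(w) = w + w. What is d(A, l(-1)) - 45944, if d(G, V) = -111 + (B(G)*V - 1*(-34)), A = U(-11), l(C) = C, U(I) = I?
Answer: -45999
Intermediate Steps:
B(w) = 2*w
A = -11
d(G, V) = -77 + 2*G*V (d(G, V) = -111 + ((2*G)*V - 1*(-34)) = -111 + (2*G*V + 34) = -111 + (34 + 2*G*V) = -77 + 2*G*V)
d(A, l(-1)) - 45944 = (-77 + 2*(-11)*(-1)) - 45944 = (-77 + 22) - 45944 = -55 - 45944 = -45999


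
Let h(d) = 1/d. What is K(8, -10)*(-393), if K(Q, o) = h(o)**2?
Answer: -393/100 ≈ -3.9300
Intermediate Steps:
K(Q, o) = o**(-2) (K(Q, o) = (1/o)**2 = o**(-2))
K(8, -10)*(-393) = -393/(-10)**2 = (1/100)*(-393) = -393/100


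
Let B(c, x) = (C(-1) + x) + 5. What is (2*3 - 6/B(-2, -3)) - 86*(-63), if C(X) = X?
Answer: 5418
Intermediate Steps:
B(c, x) = 4 + x (B(c, x) = (-1 + x) + 5 = 4 + x)
(2*3 - 6/B(-2, -3)) - 86*(-63) = (2*3 - 6/(4 - 3)) - 86*(-63) = (6 - 6/1) + 5418 = (6 - 6*1) + 5418 = (6 - 6) + 5418 = 0 + 5418 = 5418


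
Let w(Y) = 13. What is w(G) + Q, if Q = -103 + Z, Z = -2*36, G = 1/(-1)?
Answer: -162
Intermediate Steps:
G = -1
Z = -72
Q = -175 (Q = -103 - 72 = -175)
w(G) + Q = 13 - 175 = -162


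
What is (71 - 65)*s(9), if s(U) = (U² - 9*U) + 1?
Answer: 6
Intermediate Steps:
s(U) = 1 + U² - 9*U
(71 - 65)*s(9) = (71 - 65)*(1 + 9² - 9*9) = 6*(1 + 81 - 81) = 6*1 = 6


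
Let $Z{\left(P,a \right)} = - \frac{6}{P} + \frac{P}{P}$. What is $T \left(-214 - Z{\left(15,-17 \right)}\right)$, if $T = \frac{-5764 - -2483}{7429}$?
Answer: $\frac{207089}{2185} \approx 94.778$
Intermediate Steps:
$Z{\left(P,a \right)} = 1 - \frac{6}{P}$ ($Z{\left(P,a \right)} = - \frac{6}{P} + 1 = 1 - \frac{6}{P}$)
$T = - \frac{193}{437}$ ($T = \left(-5764 + 2483\right) \frac{1}{7429} = \left(-3281\right) \frac{1}{7429} = - \frac{193}{437} \approx -0.44165$)
$T \left(-214 - Z{\left(15,-17 \right)}\right) = - \frac{193 \left(-214 - \frac{-6 + 15}{15}\right)}{437} = - \frac{193 \left(-214 - \frac{1}{15} \cdot 9\right)}{437} = - \frac{193 \left(-214 - \frac{3}{5}\right)}{437} = \left(- \frac{193}{437}\right) \left(- \frac{1073}{5}\right) = \frac{207089}{2185}$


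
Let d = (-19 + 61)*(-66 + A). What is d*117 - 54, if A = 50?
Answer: -78678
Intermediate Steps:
d = -672 (d = (-19 + 61)*(-66 + 50) = 42*(-16) = -672)
d*117 - 54 = -672*117 - 54 = -78624 - 54 = -78678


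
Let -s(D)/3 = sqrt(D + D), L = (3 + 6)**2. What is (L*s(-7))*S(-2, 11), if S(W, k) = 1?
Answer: -243*I*sqrt(14) ≈ -909.22*I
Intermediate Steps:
L = 81 (L = 9**2 = 81)
s(D) = -3*sqrt(2)*sqrt(D) (s(D) = -3*sqrt(D + D) = -3*sqrt(2)*sqrt(D))
(L*s(-7))*S(-2, 11) = (81*(-3*sqrt(2)*sqrt(-7)))*1 = (81*(-3*sqrt(2)*I*sqrt(7)))*1 = (81*(-3*I*sqrt(14)))*1 = -243*I*sqrt(14)*1 = -243*I*sqrt(14)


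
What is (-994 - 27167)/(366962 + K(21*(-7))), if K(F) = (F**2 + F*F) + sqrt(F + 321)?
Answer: -5775539490/84123816113 + 28161*sqrt(174)/168247632226 ≈ -0.068653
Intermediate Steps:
K(F) = sqrt(321 + F) + 2*F**2 (K(F) = (F**2 + F**2) + sqrt(321 + F) = 2*F**2 + sqrt(321 + F) = sqrt(321 + F) + 2*F**2)
(-994 - 27167)/(366962 + K(21*(-7))) = (-994 - 27167)/(366962 + (sqrt(321 + 21*(-7)) + 2*(21*(-7))**2)) = -28161/(366962 + (sqrt(321 - 147) + 2*(-147)**2)) = -28161/(366962 + (sqrt(174) + 2*21609)) = -28161/(366962 + (sqrt(174) + 43218)) = -28161/(366962 + (43218 + sqrt(174))) = -28161/(410180 + sqrt(174))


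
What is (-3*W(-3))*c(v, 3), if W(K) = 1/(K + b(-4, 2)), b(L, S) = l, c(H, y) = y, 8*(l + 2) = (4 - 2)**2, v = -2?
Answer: 2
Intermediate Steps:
l = -3/2 (l = -2 + (4 - 2)**2/8 = -2 + (1/8)*2**2 = -2 + (1/8)*4 = -2 + 1/2 = -3/2 ≈ -1.5000)
b(L, S) = -3/2
W(K) = 1/(-3/2 + K) (W(K) = 1/(K - 3/2) = 1/(-3/2 + K))
(-3*W(-3))*c(v, 3) = -6/(-3 + 2*(-3))*3 = -6/(-3 - 6)*3 = -6/(-9)*3 = -6*(-1)/9*3 = -3*(-2/9)*3 = (2/3)*3 = 2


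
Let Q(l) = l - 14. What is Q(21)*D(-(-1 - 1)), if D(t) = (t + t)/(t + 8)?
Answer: 14/5 ≈ 2.8000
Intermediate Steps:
Q(l) = -14 + l
D(t) = 2*t/(8 + t) (D(t) = (2*t)/(8 + t) = 2*t/(8 + t))
Q(21)*D(-(-1 - 1)) = (-14 + 21)*(2*(-(-1 - 1))/(8 - (-1 - 1))) = 7*(2*(-1*(-2))/(8 - 1*(-2))) = 7*(2*2/(8 + 2)) = 7*(2*2/10) = 7*(2*2*(⅒)) = 7*(⅖) = 14/5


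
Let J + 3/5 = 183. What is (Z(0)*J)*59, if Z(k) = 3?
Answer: 161424/5 ≈ 32285.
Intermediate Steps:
J = 912/5 (J = -⅗ + 183 = 912/5 ≈ 182.40)
(Z(0)*J)*59 = (3*(912/5))*59 = (2736/5)*59 = 161424/5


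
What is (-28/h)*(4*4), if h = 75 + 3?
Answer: -224/39 ≈ -5.7436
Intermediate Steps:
h = 78
(-28/h)*(4*4) = (-28/78)*(4*4) = -28*1/78*16 = -14/39*16 = -224/39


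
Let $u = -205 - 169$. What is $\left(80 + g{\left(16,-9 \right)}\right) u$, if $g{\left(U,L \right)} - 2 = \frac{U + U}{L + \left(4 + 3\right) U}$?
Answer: $- \frac{3170772}{103} \approx -30784.0$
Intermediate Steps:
$g{\left(U,L \right)} = 2 + \frac{2 U}{L + 7 U}$ ($g{\left(U,L \right)} = 2 + \frac{U + U}{L + \left(4 + 3\right) U} = 2 + \frac{2 U}{L + 7 U}$)
$u = -374$
$\left(80 + g{\left(16,-9 \right)}\right) u = \left(80 + \frac{2 \left(-9 + 8 \cdot 16\right)}{-9 + 7 \cdot 16}\right) \left(-374\right) = \left(80 + \frac{2 \left(-9 + 128\right)}{-9 + 112}\right) \left(-374\right) = \left(80 + 2 \cdot \frac{1}{103} \cdot 119\right) \left(-374\right) = \left(80 + \frac{238}{103}\right) \left(-374\right) = \frac{8478}{103} \left(-374\right) = - \frac{3170772}{103}$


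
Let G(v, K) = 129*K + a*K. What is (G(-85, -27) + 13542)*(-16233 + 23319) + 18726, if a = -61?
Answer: 82967442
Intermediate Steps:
G(v, K) = 68*K (G(v, K) = 129*K - 61*K = 68*K)
(G(-85, -27) + 13542)*(-16233 + 23319) + 18726 = (68*(-27) + 13542)*(-16233 + 23319) + 18726 = (-1836 + 13542)*7086 + 18726 = 11706*7086 + 18726 = 82948716 + 18726 = 82967442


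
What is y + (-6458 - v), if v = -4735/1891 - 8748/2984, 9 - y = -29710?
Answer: 32821634973/1410686 ≈ 23266.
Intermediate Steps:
y = 29719 (y = 9 - 1*(-29710) = 9 + 29710 = 29719)
v = -7667927/1410686 (v = -4735*1/1891 - 8748*1/2984 = -4735/1891 - 2187/746 = -7667927/1410686 ≈ -5.4356)
y + (-6458 - v) = 29719 + (-6458 - 1*(-7667927/1410686)) = 29719 + (-6458 + 7667927/1410686) = 29719 - 9102542261/1410686 = 32821634973/1410686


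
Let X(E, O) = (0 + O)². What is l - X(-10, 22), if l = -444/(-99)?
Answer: -15824/33 ≈ -479.52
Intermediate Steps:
l = 148/33 (l = -444*(-1/99) = 148/33 ≈ 4.4848)
X(E, O) = O²
l - X(-10, 22) = 148/33 - 1*22² = 148/33 - 1*484 = 148/33 - 484 = -15824/33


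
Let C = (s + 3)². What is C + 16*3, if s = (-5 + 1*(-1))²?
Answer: 1569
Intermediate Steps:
s = 36 (s = (-5 - 1)² = (-6)² = 36)
C = 1521 (C = (36 + 3)² = 39² = 1521)
C + 16*3 = 1521 + 16*3 = 1521 + 48 = 1569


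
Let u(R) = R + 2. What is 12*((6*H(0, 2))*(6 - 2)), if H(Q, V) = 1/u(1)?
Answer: 96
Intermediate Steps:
u(R) = 2 + R
H(Q, V) = ⅓ (H(Q, V) = 1/(2 + 1) = 1/3 = ⅓)
12*((6*H(0, 2))*(6 - 2)) = 12*((6*(⅓))*(6 - 2)) = 12*(2*4) = 12*8 = 96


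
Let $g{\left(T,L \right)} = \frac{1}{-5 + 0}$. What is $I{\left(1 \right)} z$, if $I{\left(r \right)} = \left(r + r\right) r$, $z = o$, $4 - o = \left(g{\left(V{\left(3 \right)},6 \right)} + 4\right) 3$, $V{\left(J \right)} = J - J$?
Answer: $- \frac{74}{5} \approx -14.8$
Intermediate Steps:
$V{\left(J \right)} = 0$
$g{\left(T,L \right)} = - \frac{1}{5}$ ($g{\left(T,L \right)} = \frac{1}{-5} = - \frac{1}{5}$)
$o = - \frac{37}{5}$ ($o = 4 - \left(- \frac{1}{5} + 4\right) 3 = 4 - \frac{19}{5} \cdot 3 = 4 - \frac{57}{5} = - \frac{37}{5} \approx -7.4$)
$z = - \frac{37}{5} \approx -7.4$
$I{\left(r \right)} = 2 r^{2}$ ($I{\left(r \right)} = 2 r r = 2 r^{2}$)
$I{\left(1 \right)} z = 2 \cdot 1^{2} \left(- \frac{37}{5}\right) = 2 \cdot 1 \left(- \frac{37}{5}\right) = 2 \left(- \frac{37}{5}\right) = - \frac{74}{5}$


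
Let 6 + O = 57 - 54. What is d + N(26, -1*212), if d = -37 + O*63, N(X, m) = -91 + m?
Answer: -529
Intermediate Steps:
O = -3 (O = -6 + (57 - 54) = -6 + 3 = -3)
d = -226 (d = -37 - 3*63 = -37 - 189 = -226)
d + N(26, -1*212) = -226 + (-91 - 1*212) = -226 + (-91 - 212) = -226 - 303 = -529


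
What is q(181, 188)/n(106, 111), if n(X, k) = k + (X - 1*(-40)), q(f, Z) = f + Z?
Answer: 369/257 ≈ 1.4358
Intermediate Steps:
q(f, Z) = Z + f
n(X, k) = 40 + X + k (n(X, k) = k + (X + 40) = k + (40 + X) = 40 + X + k)
q(181, 188)/n(106, 111) = (188 + 181)/(40 + 106 + 111) = 369/257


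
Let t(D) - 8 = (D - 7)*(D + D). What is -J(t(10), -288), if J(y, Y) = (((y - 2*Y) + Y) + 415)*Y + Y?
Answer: 222336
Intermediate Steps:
t(D) = 8 + 2*D*(-7 + D) (t(D) = 8 + (D - 7)*(D + D) = 8 + (-7 + D)*(2*D) = 8 + 2*D*(-7 + D))
J(y, Y) = Y + Y*(415 + y - Y) (J(y, Y) = ((y - Y) + 415)*Y + Y = (415 + y - Y)*Y + Y = Y*(415 + y - Y) + Y = Y + Y*(415 + y - Y))
-J(t(10), -288) = -(-288)*(416 + (8 - 14*10 + 2*10**2) - 1*(-288)) = -(-288)*(416 + (8 - 140 + 2*100) + 288) = -(-288)*(416 + (8 - 140 + 200) + 288) = -(-288)*(416 + 68 + 288) = -(-288)*772 = -1*(-222336) = 222336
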